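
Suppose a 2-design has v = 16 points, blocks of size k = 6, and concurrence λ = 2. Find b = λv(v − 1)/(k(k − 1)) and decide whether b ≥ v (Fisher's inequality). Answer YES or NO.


b = λv(v − 1)/(k(k − 1)) = 2·16·15/(6·5) = 480/30 = 16.
Compare with v = 16: b ≥ v, so Fisher's inequality holds.

YES


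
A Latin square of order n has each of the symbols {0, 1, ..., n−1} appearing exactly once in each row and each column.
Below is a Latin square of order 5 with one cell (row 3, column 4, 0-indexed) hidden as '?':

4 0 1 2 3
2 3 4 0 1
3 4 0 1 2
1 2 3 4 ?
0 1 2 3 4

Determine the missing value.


Row 3 contains symbols [1, 2, 3, 4] — missing [0].
Column 4 contains symbols [1, 2, 3, 4] — missing [0].
The missing symbol must appear in both missing sets; intersection = [0].
Therefore the hidden value is 0.

Missing value = 0.


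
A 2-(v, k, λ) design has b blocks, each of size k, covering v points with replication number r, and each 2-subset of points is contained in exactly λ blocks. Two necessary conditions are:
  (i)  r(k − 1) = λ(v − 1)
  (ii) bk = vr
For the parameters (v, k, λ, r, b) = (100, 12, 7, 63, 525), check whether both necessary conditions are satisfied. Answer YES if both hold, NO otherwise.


Condition (i): r(k − 1) = 63·11 = 693; λ(v − 1) = 7·99 = 693. Match? YES.
Condition (ii): bk = 525·12 = 6300; vr = 100·63 = 6300. Match? YES.
Both conditions hold? YES.

YES


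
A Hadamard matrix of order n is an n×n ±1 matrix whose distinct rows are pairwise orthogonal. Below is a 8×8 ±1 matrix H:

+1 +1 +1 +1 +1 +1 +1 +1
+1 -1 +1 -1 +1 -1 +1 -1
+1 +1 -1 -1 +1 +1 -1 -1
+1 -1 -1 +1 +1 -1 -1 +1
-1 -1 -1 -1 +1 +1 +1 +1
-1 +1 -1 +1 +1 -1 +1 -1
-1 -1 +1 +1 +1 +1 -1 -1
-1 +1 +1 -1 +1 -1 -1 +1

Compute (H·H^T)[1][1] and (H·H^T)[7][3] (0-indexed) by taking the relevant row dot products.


Row 1 of H: [1, -1, 1, -1, 1, -1, 1, -1].
Row 3 of H: [1, -1, -1, 1, 1, -1, -1, 1].
Row 7 of H: [-1, 1, 1, -1, 1, -1, -1, 1].
(H·H^T)[1][1] = Σ_j H[1][j]·H[1][j] = (1)² + (-1)² + (1)² + (-1)² + (1)² + (-1)² + (1)² + (-1)² = 1 + 1 + 1 + 1 + 1 + 1 + 1 + 1 = 8.
(H·H^T)[7][3] = Σ_j H[7][j]·H[3][j] = (-1)·(1) + (1)·(-1) + (1)·(-1) + (-1)·(1) + (1)·(1) + (-1)·(-1) + (-1)·(-1) + (1)·(1) = -1 + -1 + -1 + -1 + 1 + 1 + 1 + 1 = 0.
So rows 7 and 3 are orthogonal; the diagonal entry equals n = 8.

(1,1) entry = 8; (7,3) entry = 0.


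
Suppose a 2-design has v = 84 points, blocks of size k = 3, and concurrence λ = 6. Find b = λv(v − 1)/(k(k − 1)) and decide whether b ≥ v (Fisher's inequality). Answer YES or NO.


b = λv(v − 1)/(k(k − 1)) = 6·84·83/(3·2) = 41832/6 = 6972.
Compare with v = 84: b ≥ v, so Fisher's inequality holds.

YES


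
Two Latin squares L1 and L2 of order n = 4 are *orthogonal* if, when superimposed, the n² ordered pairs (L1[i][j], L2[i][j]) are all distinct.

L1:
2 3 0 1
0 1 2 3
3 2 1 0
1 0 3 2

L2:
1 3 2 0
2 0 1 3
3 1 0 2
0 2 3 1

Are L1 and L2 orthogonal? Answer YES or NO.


Form the n² = 16 superimposed pairs (L1[i][j], L2[i][j]), row by row (rows and columns indexed from 0):
row 0: (2,1) (3,3) (0,2) (1,0)
row 1: (0,2) (1,0) (2,1) (3,3)
row 2: (3,3) (2,1) (1,0) (0,2)
row 3: (1,0) (0,2) (3,3) (2,1)
Orthogonality requires all 16 pairs distinct.
But the pair (0,2) repeats: cell (0,2) has L1 = 0, L2 = 2, and cell (1,0) has L1 = 0, L2 = 2.
A repeated pair means some other pair never occurs (only 4 distinct pairs out of 16), so the squares are not orthogonal.
Conclusion: NO.

NO


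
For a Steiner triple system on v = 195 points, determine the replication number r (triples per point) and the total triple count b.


An STS(v) is a 2-(v, 3, 1) BIBD: block size k = 3, λ = 1.
Replication: r(k − 1) = λ(v − 1) ⇒ r·2 = 195 − 1 = 194 ⇒ r = 97.
Block count: bk = vr ⇒ b·3 = 195·97 = 18915 ⇒ b = 6305.
(Check via b = v(v − 1)/6 = 195·194/6 = 37830/6 = 6305.)

r = 97, b = 6305.


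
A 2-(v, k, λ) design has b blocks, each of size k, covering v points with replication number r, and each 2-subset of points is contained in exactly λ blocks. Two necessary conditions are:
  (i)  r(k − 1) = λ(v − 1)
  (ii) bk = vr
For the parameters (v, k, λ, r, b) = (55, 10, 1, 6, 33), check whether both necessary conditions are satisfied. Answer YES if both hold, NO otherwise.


Condition (i): r(k − 1) = 6·9 = 54; λ(v − 1) = 1·54 = 54. Match? YES.
Condition (ii): bk = 33·10 = 330; vr = 55·6 = 330. Match? YES.
Both conditions hold? YES.

YES


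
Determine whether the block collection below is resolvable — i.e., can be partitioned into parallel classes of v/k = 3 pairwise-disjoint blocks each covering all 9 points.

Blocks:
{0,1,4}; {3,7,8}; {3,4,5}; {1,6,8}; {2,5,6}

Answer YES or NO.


v = 9, block size k = 3, number of blocks = 5.
For resolvability, blocks must partition into parallel classes of size v/k = 3.
Total blocks must therefore be a multiple of 3: 5 = 3·1 + 2 ⇒ not divisible ✗.
Resolvable? NO.

NO


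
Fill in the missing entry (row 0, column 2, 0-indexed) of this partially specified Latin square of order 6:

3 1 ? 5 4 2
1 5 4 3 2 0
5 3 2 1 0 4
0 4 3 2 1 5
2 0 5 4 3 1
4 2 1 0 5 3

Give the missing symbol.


Row 0 contains symbols [1, 2, 3, 4, 5] — missing [0].
Column 2 contains symbols [1, 2, 3, 4, 5] — missing [0].
The missing symbol must appear in both missing sets; intersection = [0].
Therefore the hidden value is 0.

Missing value = 0.


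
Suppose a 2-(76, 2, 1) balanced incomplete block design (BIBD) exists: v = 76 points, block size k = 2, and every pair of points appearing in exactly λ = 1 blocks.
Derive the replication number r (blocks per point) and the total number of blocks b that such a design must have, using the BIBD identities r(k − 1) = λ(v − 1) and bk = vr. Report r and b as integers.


Any 2-(v, k, λ) BIBD satisfies two necessary conditions:
  (i)  Each point sits in r blocks, and counting incidences through any fixed point gives r(k − 1) = λ(v − 1), so r = λ(v − 1)/(k − 1).
  (ii) Total incidences bk = vr, so b = vr/k.
Step 1: r = λ(v − 1)/(k − 1) = 1·(76 − 1)/(2 − 1) = 1·75/1 = 75/1 = 75.
Step 2: b = vr/k = 76·75/2 = 5700/2 = 2850.
Check integrality: r = 75 ∈ Z ✓, b = 2850 ∈ Z ✓.
(These identities are necessary conditions: they determine r and b for any design with these parameters, but do not by themselves prove that one exists.)

r = 75, b = 2850.


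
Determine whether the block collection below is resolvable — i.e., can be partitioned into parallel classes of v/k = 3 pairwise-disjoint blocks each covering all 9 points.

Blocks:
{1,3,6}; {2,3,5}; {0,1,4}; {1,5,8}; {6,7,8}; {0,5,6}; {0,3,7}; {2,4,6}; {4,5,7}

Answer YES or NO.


v = 9, block size k = 3, number of blocks = 9.
For resolvability, blocks must partition into parallel classes of size v/k = 3.
Total blocks must therefore be a multiple of 3: 9 = 3·3 + 0 ⇒ divisible ✓.
Consider block {1,3,6}. The only other block(s) in the collection disjoint from it are {4,5,7} — just 1 block(s). Any parallel class containing {1,3,6} would need 2 other blocks each disjoint from it, so no parallel class of size 3 can contain {1,3,6}.
Since every block must belong to some parallel class in a resolution, the collection cannot be partitioned into parallel classes.
Resolvable? NO.

NO


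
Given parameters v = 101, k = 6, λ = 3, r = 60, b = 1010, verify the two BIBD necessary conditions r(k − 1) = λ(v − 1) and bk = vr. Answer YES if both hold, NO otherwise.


Condition (i): r(k − 1) = 60·5 = 300; λ(v − 1) = 3·100 = 300. Match? YES.
Condition (ii): bk = 1010·6 = 6060; vr = 101·60 = 6060. Match? YES.
Both conditions hold? YES.

YES


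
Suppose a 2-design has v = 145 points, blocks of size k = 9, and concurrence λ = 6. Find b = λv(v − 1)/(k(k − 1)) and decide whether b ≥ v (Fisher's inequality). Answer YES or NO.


r = λ(v − 1)/(k − 1) = 6·144/8 = 108.
b = vr/k = 145·108/9 = 1740.
Fisher's inequality: b ≥ v ⇔ 1740 ≥ 145? YES.

YES


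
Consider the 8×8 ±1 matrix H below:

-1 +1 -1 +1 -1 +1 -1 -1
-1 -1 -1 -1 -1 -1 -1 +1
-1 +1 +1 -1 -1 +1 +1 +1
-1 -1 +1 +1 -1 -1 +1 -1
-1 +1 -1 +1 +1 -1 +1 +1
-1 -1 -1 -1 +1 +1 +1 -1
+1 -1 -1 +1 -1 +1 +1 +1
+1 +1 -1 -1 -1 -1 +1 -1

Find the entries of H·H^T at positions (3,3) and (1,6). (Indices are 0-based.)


Row 1 of H: [-1, -1, -1, -1, -1, -1, -1, 1].
Row 3 of H: [-1, -1, 1, 1, -1, -1, 1, -1].
Row 6 of H: [1, -1, -1, 1, -1, 1, 1, 1].
(H·H^T)[3][3] = Σ_j H[3][j]·H[3][j] = (-1)² + (-1)² + (1)² + (1)² + (-1)² + (-1)² + (1)² + (-1)² = 1 + 1 + 1 + 1 + 1 + 1 + 1 + 1 = 8.
(H·H^T)[1][6] = Σ_j H[1][j]·H[6][j] = (-1)·(1) + (-1)·(-1) + (-1)·(-1) + (-1)·(1) + (-1)·(-1) + (-1)·(1) + (-1)·(1) + (1)·(1) = -1 + 1 + 1 + -1 + 1 + -1 + -1 + 1 = 0.
So rows 1 and 6 are orthogonal; the diagonal entry equals n = 8.

(3,3) entry = 8; (1,6) entry = 0.


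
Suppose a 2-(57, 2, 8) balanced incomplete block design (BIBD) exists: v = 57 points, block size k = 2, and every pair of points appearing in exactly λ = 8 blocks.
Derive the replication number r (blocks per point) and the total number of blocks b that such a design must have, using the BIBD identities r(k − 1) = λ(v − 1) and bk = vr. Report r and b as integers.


Any 2-(v, k, λ) BIBD satisfies two necessary conditions:
  (i)  Each point sits in r blocks, and counting incidences through any fixed point gives r(k − 1) = λ(v − 1), so r = λ(v − 1)/(k − 1).
  (ii) Total incidences bk = vr, so b = vr/k.
Step 1: r = λ(v − 1)/(k − 1) = 8·(57 − 1)/(2 − 1) = 8·56/1 = 448/1 = 448.
Step 2: b = vr/k = 57·448/2 = 25536/2 = 12768.
Check integrality: r = 448 ∈ Z ✓, b = 12768 ∈ Z ✓.
(These identities are necessary conditions: they determine r and b for any design with these parameters, but do not by themselves prove that one exists.)

r = 448, b = 12768.


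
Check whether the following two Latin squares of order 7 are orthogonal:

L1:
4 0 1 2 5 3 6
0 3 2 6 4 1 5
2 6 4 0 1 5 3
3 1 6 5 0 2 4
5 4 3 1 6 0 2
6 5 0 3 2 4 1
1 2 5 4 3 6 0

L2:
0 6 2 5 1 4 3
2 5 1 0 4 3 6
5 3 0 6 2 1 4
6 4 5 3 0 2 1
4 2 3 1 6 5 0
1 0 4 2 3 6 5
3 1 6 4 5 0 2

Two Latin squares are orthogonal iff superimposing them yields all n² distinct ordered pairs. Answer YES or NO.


Form the n² = 49 superimposed pairs (L1[i][j], L2[i][j]), row by row (rows and columns indexed from 0):
row 0: (4,0) (0,6) (1,2) (2,5) (5,1) (3,4) (6,3)
row 1: (0,2) (3,5) (2,1) (6,0) (4,4) (1,3) (5,6)
row 2: (2,5) (6,3) (4,0) (0,6) (1,2) (5,1) (3,4)
row 3: (3,6) (1,4) (6,5) (5,3) (0,0) (2,2) (4,1)
row 4: (5,4) (4,2) (3,3) (1,1) (6,6) (0,5) (2,0)
row 5: (6,1) (5,0) (0,4) (3,2) (2,3) (4,6) (1,5)
row 6: (1,3) (2,1) (5,6) (4,4) (3,5) (6,0) (0,2)
Orthogonality requires all 49 pairs distinct.
But the pair (2,5) repeats: cell (0,3) has L1 = 2, L2 = 5, and cell (2,0) has L1 = 2, L2 = 5.
A repeated pair means some other pair never occurs (only 35 distinct pairs out of 49), so the squares are not orthogonal.
Conclusion: NO.

NO


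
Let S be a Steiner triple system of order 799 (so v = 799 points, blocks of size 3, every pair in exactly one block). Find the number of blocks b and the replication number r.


An STS(v) is a 2-(v, 3, 1) BIBD: block size k = 3, λ = 1.
Replication: r(k − 1) = λ(v − 1) ⇒ r·2 = 799 − 1 = 798 ⇒ r = 399.
Block count: b = v(v − 1)/6 = 799·798/6 = 637602/6 = 106267.
(Check via bk = vr: 106267·3 = 318801 = 799·399 = 318801 ✓.)

r = 399, b = 106267.


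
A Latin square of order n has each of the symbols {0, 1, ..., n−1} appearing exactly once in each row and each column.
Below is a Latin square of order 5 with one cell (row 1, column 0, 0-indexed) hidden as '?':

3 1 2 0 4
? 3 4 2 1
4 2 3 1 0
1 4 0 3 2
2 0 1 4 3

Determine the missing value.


Row 1 contains symbols [1, 2, 3, 4] — missing [0].
Column 0 contains symbols [1, 2, 3, 4] — missing [0].
The missing symbol must appear in both missing sets; intersection = [0].
Therefore the hidden value is 0.

Missing value = 0.


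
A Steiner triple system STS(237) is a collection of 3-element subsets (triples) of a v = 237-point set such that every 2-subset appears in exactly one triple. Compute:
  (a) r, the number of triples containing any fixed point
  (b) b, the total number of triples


An STS(v) is a 2-(v, 3, 1) BIBD: block size k = 3, λ = 1.
Replication: r(k − 1) = λ(v − 1) ⇒ r·2 = 237 − 1 = 236 ⇒ r = 118.
Block count: b = v(v − 1)/6 = 237·236/6 = 55932/6 = 9322.
(Check via bk = vr: 9322·3 = 27966 = 237·118 = 27966 ✓.)

r = 118, b = 9322.


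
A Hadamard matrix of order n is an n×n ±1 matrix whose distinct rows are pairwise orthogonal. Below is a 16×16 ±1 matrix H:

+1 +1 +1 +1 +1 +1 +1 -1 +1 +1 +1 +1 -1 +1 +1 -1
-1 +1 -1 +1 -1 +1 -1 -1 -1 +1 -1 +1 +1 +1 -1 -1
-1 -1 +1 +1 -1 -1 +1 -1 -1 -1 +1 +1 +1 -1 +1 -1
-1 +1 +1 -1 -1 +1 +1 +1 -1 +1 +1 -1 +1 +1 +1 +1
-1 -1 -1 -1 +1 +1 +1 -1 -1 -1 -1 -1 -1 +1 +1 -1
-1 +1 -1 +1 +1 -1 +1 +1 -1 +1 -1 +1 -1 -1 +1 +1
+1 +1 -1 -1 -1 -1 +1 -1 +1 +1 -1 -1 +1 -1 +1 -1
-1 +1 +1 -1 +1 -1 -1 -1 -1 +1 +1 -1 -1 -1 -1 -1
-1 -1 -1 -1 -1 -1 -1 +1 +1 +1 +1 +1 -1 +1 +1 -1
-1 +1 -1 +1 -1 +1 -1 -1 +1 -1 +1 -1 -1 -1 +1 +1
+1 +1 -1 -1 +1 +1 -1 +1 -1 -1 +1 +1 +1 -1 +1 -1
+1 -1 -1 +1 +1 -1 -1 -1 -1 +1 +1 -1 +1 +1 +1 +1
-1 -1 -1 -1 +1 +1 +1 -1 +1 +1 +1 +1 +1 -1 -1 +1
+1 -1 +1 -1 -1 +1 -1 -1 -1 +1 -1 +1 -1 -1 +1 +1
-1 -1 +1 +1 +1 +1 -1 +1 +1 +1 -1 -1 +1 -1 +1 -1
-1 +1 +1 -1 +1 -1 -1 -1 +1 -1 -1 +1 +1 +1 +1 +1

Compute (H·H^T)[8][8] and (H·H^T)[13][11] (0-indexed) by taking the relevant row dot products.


Row 8 of H: [-1, -1, -1, -1, -1, -1, -1, 1, 1, 1, 1, 1, -1, 1, 1, -1].
Row 11 of H: [1, -1, -1, 1, 1, -1, -1, -1, -1, 1, 1, -1, 1, 1, 1, 1].
Row 13 of H: [1, -1, 1, -1, -1, 1, -1, -1, -1, 1, -1, 1, -1, -1, 1, 1].
(H·H^T)[8][8] = Σ_j H[8][j]·H[8][j] = (-1)² + (-1)² + (-1)² + (-1)² + (-1)² + (-1)² + (-1)² + (1)² + (1)² + (1)² + (1)² + (1)² + (-1)² + (1)² + (1)² + (-1)² = 1 + 1 + 1 + 1 + 1 + 1 + 1 + 1 + 1 + 1 + 1 + 1 + 1 + 1 + 1 + 1 = 16.
(H·H^T)[13][11] = Σ_j H[13][j]·H[11][j] = (1)·(1) + (-1)·(-1) + (1)·(-1) + (-1)·(1) + (-1)·(1) + (1)·(-1) + (-1)·(-1) + (-1)·(-1) + (-1)·(-1) + (1)·(1) + (-1)·(1) + (1)·(-1) + (-1)·(1) + (-1)·(1) + (1)·(1) + (1)·(1) = 1 + 1 + -1 + -1 + -1 + -1 + 1 + 1 + 1 + 1 + -1 + -1 + -1 + -1 + 1 + 1 = 0.
So rows 13 and 11 are orthogonal; the diagonal entry equals n = 16.

(8,8) entry = 16; (13,11) entry = 0.


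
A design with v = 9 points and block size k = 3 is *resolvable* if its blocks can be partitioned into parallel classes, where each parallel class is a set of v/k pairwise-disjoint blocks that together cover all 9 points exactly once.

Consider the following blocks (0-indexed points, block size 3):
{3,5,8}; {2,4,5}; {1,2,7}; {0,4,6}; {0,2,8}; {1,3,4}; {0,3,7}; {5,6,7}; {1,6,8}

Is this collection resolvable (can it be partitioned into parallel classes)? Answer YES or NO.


v = 9, block size k = 3, number of blocks = 9.
For resolvability, blocks must partition into parallel classes of size v/k = 3.
Total blocks must therefore be a multiple of 3: 9 = 3·3 + 0 ⇒ divisible ✓.
Greedy packing gives 3 candidate class(es). Each should be a full parallel class (size 3, covers all 9 points).
  Class 1 (3 blocks): {3,5,8}; {1,2,7}; {0,4,6}. Points covered: [0, 1, 2, 3, 4, 5, 6, 7, 8].
  Class 2 (3 blocks): {2,4,5}; {0,3,7}; {1,6,8}. Points covered: [0, 1, 2, 3, 4, 5, 6, 7, 8].
  Class 3 (3 blocks): {0,2,8}; {1,3,4}; {5,6,7}. Points covered: [0, 1, 2, 3, 4, 5, 6, 7, 8].
All classes full (size 3)? YES. All classes cover every point? YES.
Resolvable? YES.

YES


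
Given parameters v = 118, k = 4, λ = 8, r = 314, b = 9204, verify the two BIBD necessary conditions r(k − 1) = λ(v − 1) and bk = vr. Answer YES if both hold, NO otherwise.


Condition (i): r(k − 1) = 314·3 = 942; λ(v − 1) = 8·117 = 936. Match? NO.
Condition (ii): bk = 9204·4 = 36816; vr = 118·314 = 37052. Match? NO.
Both conditions hold? NO.

NO


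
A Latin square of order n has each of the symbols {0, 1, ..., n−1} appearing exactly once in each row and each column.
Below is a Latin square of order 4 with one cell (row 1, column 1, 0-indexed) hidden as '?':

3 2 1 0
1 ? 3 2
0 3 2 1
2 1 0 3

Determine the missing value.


Row 1 contains symbols [1, 2, 3] — missing [0].
Column 1 contains symbols [1, 2, 3] — missing [0].
The missing symbol must appear in both missing sets; intersection = [0].
Therefore the hidden value is 0.

Missing value = 0.


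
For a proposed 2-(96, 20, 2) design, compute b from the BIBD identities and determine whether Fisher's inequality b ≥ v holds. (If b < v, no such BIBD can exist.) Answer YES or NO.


r = λ(v − 1)/(k − 1) = 2·95/19 = 10.
b = vr/k = 96·10/20 = 48.
Fisher's inequality: b ≥ v ⇔ 48 ≥ 96? NO.

NO


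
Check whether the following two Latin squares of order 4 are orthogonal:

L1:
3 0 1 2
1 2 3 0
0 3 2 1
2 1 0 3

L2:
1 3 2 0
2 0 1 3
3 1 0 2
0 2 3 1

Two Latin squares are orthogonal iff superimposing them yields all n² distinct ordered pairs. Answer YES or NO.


Form the n² = 16 superimposed pairs (L1[i][j], L2[i][j]), row by row (rows and columns indexed from 0):
row 0: (3,1) (0,3) (1,2) (2,0)
row 1: (1,2) (2,0) (3,1) (0,3)
row 2: (0,3) (3,1) (2,0) (1,2)
row 3: (2,0) (1,2) (0,3) (3,1)
Orthogonality requires all 16 pairs distinct.
But the pair (1,2) repeats: cell (0,2) has L1 = 1, L2 = 2, and cell (1,0) has L1 = 1, L2 = 2.
A repeated pair means some other pair never occurs (only 4 distinct pairs out of 16), so the squares are not orthogonal.
Conclusion: NO.

NO


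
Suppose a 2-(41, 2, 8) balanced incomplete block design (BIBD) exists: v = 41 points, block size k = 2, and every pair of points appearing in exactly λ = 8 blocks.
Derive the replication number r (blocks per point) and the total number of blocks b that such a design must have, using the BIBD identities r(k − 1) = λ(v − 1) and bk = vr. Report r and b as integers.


Any 2-(v, k, λ) BIBD satisfies two necessary conditions:
  (i)  Each point sits in r blocks, and counting incidences through any fixed point gives r(k − 1) = λ(v − 1), so r = λ(v − 1)/(k − 1).
  (ii) Total incidences bk = vr, so b = vr/k.
Step 1: r = λ(v − 1)/(k − 1) = 8·(41 − 1)/(2 − 1) = 8·40/1 = 320/1 = 320.
Step 2: b = vr/k = 41·320/2 = 13120/2 = 6560.
Check integrality: r = 320 ∈ Z ✓, b = 6560 ∈ Z ✓.
(These identities are necessary conditions: they determine r and b for any design with these parameters, but do not by themselves prove that one exists.)

r = 320, b = 6560.


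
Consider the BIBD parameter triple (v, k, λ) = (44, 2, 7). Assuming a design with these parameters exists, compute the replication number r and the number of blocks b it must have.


Any 2-(v, k, λ) BIBD satisfies two necessary conditions:
  (i)  Each point sits in r blocks, and counting incidences through any fixed point gives r(k − 1) = λ(v − 1), so r = λ(v − 1)/(k − 1).
  (ii) Total incidences bk = vr, so b = vr/k.
Step 1: r = λ(v − 1)/(k − 1) = 7·(44 − 1)/(2 − 1) = 7·43/1 = 301/1 = 301.
Step 2: b = vr/k = 44·301/2 = 13244/2 = 6622.
Check integrality: r = 301 ∈ Z ✓, b = 6622 ∈ Z ✓.
(These identities are necessary conditions: they determine r and b for any design with these parameters, but do not by themselves prove that one exists.)

r = 301, b = 6622.


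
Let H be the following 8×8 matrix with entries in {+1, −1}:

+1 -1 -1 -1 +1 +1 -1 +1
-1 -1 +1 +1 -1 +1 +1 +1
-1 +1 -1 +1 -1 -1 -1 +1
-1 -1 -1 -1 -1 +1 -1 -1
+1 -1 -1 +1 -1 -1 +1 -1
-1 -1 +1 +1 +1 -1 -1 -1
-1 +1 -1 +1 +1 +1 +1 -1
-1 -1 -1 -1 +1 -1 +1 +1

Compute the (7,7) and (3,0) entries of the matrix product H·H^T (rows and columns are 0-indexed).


Row 0 of H: [1, -1, -1, -1, 1, 1, -1, 1].
Row 3 of H: [-1, -1, -1, -1, -1, 1, -1, -1].
Row 7 of H: [-1, -1, -1, -1, 1, -1, 1, 1].
(H·H^T)[7][7] = Σ_j H[7][j]·H[7][j] = (-1)² + (-1)² + (-1)² + (-1)² + (1)² + (-1)² + (1)² + (1)² = 1 + 1 + 1 + 1 + 1 + 1 + 1 + 1 = 8.
(H·H^T)[3][0] = Σ_j H[3][j]·H[0][j] = (-1)·(1) + (-1)·(-1) + (-1)·(-1) + (-1)·(-1) + (-1)·(1) + (1)·(1) + (-1)·(-1) + (-1)·(1) = -1 + 1 + 1 + 1 + -1 + 1 + 1 + -1 = 2.
Rows 3 and 0 are not orthogonal (dot product = 2 ≠ 0), so H is not a Hadamard matrix.

(7,7) entry = 8; (3,0) entry = 2.


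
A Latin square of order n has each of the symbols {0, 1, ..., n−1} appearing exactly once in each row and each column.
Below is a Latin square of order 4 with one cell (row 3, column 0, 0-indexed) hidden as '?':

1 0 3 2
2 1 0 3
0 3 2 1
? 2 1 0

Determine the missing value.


Row 3 contains symbols [0, 1, 2] — missing [3].
Column 0 contains symbols [0, 1, 2] — missing [3].
The missing symbol must appear in both missing sets; intersection = [3].
Therefore the hidden value is 3.

Missing value = 3.


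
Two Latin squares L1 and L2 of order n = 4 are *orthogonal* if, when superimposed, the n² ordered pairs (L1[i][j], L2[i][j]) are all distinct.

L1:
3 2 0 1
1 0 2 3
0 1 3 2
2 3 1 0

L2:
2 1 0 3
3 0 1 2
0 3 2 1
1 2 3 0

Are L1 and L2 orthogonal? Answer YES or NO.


Form the n² = 16 superimposed pairs (L1[i][j], L2[i][j]), row by row (rows and columns indexed from 0):
row 0: (3,2) (2,1) (0,0) (1,3)
row 1: (1,3) (0,0) (2,1) (3,2)
row 2: (0,0) (1,3) (3,2) (2,1)
row 3: (2,1) (3,2) (1,3) (0,0)
Orthogonality requires all 16 pairs distinct.
But the pair (1,3) repeats: cell (0,3) has L1 = 1, L2 = 3, and cell (1,0) has L1 = 1, L2 = 3.
A repeated pair means some other pair never occurs (only 4 distinct pairs out of 16), so the squares are not orthogonal.
Conclusion: NO.

NO


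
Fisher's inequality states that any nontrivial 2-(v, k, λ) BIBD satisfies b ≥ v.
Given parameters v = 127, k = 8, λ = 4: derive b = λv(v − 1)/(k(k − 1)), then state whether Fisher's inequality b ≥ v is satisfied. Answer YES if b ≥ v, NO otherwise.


b = λv(v − 1)/(k(k − 1)) = 4·127·126/(8·7) = 64008/56 = 1143.
Compare with v = 127: b ≥ v, so Fisher's inequality holds.

YES


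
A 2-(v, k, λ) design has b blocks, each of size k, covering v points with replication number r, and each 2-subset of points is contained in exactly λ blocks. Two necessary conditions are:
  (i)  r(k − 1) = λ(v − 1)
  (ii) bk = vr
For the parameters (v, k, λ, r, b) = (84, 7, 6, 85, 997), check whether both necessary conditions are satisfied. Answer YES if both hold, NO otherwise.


Condition (i): r(k − 1) = 85·6 = 510; λ(v − 1) = 6·83 = 498. Match? NO.
Condition (ii): bk = 997·7 = 6979; vr = 84·85 = 7140. Match? NO.
Both conditions hold? NO.

NO


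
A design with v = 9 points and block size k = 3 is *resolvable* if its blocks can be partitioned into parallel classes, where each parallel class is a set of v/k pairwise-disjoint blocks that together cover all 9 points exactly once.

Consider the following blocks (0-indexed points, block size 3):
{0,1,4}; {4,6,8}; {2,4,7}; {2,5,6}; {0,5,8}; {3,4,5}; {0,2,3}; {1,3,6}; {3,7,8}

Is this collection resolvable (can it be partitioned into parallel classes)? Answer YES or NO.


v = 9, block size k = 3, number of blocks = 9.
For resolvability, blocks must partition into parallel classes of size v/k = 3.
Total blocks must therefore be a multiple of 3: 9 = 3·3 + 0 ⇒ divisible ✓.
Consider block {4,6,8}. The only other block(s) in the collection disjoint from it are {0,2,3} — just 1 block(s). Any parallel class containing {4,6,8} would need 2 other blocks each disjoint from it, so no parallel class of size 3 can contain {4,6,8}.
Since every block must belong to some parallel class in a resolution, the collection cannot be partitioned into parallel classes.
Resolvable? NO.

NO


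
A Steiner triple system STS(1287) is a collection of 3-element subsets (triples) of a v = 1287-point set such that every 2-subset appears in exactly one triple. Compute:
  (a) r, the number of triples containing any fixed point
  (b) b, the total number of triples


An STS(v) is a 2-(v, 3, 1) BIBD: block size k = 3, λ = 1.
Replication: r(k − 1) = λ(v − 1) ⇒ r·2 = 1287 − 1 = 1286 ⇒ r = 643.
Block count: bk = vr ⇒ b·3 = 1287·643 = 827541 ⇒ b = 275847.

r = 643, b = 275847.


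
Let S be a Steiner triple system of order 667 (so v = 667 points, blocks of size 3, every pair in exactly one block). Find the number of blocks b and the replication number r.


An STS(v) is a 2-(v, 3, 1) BIBD: block size k = 3, λ = 1.
Replication: r(k − 1) = λ(v − 1) ⇒ r·2 = 667 − 1 = 666 ⇒ r = 333.
Block count: b = v(v − 1)/6 = 667·666/6 = 444222/6 = 74037.
(Check via bk = vr: 74037·3 = 222111 = 667·333 = 222111 ✓.)

r = 333, b = 74037.


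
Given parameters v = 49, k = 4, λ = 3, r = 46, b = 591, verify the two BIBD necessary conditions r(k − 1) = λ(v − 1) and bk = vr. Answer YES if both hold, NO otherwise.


Condition (i): r(k − 1) = 46·3 = 138; λ(v − 1) = 3·48 = 144. Match? NO.
Condition (ii): bk = 591·4 = 2364; vr = 49·46 = 2254. Match? NO.
Both conditions hold? NO.

NO


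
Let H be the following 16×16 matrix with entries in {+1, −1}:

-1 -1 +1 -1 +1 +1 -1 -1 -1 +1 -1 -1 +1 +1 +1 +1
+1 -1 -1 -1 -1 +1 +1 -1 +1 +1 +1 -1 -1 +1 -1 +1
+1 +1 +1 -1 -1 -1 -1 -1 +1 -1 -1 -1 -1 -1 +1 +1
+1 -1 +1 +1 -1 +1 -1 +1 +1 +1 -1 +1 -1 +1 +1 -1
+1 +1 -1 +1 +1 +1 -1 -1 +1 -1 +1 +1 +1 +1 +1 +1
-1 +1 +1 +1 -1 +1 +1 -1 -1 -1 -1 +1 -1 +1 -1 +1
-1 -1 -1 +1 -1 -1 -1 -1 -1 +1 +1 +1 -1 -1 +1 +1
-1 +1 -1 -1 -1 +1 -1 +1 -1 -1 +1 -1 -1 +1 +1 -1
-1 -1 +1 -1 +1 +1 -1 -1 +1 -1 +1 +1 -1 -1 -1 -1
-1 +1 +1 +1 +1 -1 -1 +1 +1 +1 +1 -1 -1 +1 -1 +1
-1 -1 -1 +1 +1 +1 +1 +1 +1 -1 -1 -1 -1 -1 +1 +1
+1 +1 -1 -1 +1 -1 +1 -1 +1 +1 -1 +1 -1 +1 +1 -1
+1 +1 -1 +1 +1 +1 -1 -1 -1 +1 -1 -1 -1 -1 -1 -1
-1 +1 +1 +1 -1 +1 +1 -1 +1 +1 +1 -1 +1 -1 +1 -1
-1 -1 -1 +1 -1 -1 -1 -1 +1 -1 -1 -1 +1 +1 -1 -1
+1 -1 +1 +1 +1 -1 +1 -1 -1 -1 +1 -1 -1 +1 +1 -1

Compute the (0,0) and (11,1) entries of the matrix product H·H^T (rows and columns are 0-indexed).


Row 0 of H: [-1, -1, 1, -1, 1, 1, -1, -1, -1, 1, -1, -1, 1, 1, 1, 1].
Row 1 of H: [1, -1, -1, -1, -1, 1, 1, -1, 1, 1, 1, -1, -1, 1, -1, 1].
Row 11 of H: [1, 1, -1, -1, 1, -1, 1, -1, 1, 1, -1, 1, -1, 1, 1, -1].
(H·H^T)[0][0] = Σ_j H[0][j]·H[0][j] = (-1)² + (-1)² + (1)² + (-1)² + (1)² + (1)² + (-1)² + (-1)² + (-1)² + (1)² + (-1)² + (-1)² + (1)² + (1)² + (1)² + (1)² = 1 + 1 + 1 + 1 + 1 + 1 + 1 + 1 + 1 + 1 + 1 + 1 + 1 + 1 + 1 + 1 = 16.
(H·H^T)[11][1] = Σ_j H[11][j]·H[1][j] = (1)·(1) + (1)·(-1) + (-1)·(-1) + (-1)·(-1) + (1)·(-1) + (-1)·(1) + (1)·(1) + (-1)·(-1) + (1)·(1) + (1)·(1) + (-1)·(1) + (1)·(-1) + (-1)·(-1) + (1)·(1) + (1)·(-1) + (-1)·(1) = 1 + -1 + 1 + 1 + -1 + -1 + 1 + 1 + 1 + 1 + -1 + -1 + 1 + 1 + -1 + -1 = 2.
Rows 11 and 1 are not orthogonal (dot product = 2 ≠ 0), so H is not a Hadamard matrix.

(0,0) entry = 16; (11,1) entry = 2.


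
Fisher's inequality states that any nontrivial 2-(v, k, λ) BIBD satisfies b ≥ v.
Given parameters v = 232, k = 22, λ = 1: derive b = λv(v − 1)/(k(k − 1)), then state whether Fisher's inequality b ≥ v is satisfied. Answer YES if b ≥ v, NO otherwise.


r = λ(v − 1)/(k − 1) = 1·231/21 = 11.
b = vr/k = 232·11/22 = 116.
Fisher's inequality: b ≥ v ⇔ 116 ≥ 232? NO.

NO


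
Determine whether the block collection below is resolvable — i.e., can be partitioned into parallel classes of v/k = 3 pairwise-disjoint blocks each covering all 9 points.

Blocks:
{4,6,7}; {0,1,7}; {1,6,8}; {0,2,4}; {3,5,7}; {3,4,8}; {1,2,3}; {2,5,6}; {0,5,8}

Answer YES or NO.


v = 9, block size k = 3, number of blocks = 9.
For resolvability, blocks must partition into parallel classes of size v/k = 3.
Total blocks must therefore be a multiple of 3: 9 = 3·3 + 0 ⇒ divisible ✓.
Greedy packing gives 3 candidate class(es). Each should be a full parallel class (size 3, covers all 9 points).
  Class 1 (3 blocks): {4,6,7}; {1,2,3}; {0,5,8}. Points covered: [0, 1, 2, 3, 4, 5, 6, 7, 8].
  Class 2 (3 blocks): {0,1,7}; {3,4,8}; {2,5,6}. Points covered: [0, 1, 2, 3, 4, 5, 6, 7, 8].
  Class 3 (3 blocks): {1,6,8}; {0,2,4}; {3,5,7}. Points covered: [0, 1, 2, 3, 4, 5, 6, 7, 8].
All classes full (size 3)? YES. All classes cover every point? YES.
Resolvable? YES.

YES


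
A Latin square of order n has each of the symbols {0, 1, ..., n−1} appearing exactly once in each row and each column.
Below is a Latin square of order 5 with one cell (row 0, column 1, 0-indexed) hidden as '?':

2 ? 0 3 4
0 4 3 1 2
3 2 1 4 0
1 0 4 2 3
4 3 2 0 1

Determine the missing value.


Row 0 contains symbols [0, 2, 3, 4] — missing [1].
Column 1 contains symbols [0, 2, 3, 4] — missing [1].
The missing symbol must appear in both missing sets; intersection = [1].
Therefore the hidden value is 1.

Missing value = 1.


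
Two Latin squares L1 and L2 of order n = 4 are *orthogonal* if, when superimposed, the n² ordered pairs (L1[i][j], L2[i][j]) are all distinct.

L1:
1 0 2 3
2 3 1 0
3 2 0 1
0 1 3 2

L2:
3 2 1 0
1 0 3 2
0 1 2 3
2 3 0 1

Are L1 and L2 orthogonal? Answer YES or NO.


Form the n² = 16 superimposed pairs (L1[i][j], L2[i][j]), row by row (rows and columns indexed from 0):
row 0: (1,3) (0,2) (2,1) (3,0)
row 1: (2,1) (3,0) (1,3) (0,2)
row 2: (3,0) (2,1) (0,2) (1,3)
row 3: (0,2) (1,3) (3,0) (2,1)
Orthogonality requires all 16 pairs distinct.
But the pair (2,1) repeats: cell (0,2) has L1 = 2, L2 = 1, and cell (1,0) has L1 = 2, L2 = 1.
A repeated pair means some other pair never occurs (only 4 distinct pairs out of 16), so the squares are not orthogonal.
Conclusion: NO.

NO


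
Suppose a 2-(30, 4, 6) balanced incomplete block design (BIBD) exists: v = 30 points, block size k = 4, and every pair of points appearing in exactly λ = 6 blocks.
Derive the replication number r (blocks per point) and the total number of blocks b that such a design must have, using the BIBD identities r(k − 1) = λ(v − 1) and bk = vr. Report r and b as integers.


Any 2-(v, k, λ) BIBD satisfies two necessary conditions:
  (i)  Each point sits in r blocks, and counting incidences through any fixed point gives r(k − 1) = λ(v − 1), so r = λ(v − 1)/(k − 1).
  (ii) Total incidences bk = vr, so b = vr/k.
Step 1: r = λ(v − 1)/(k − 1) = 6·(30 − 1)/(4 − 1) = 6·29/3 = 174/3 = 58.
Step 2: b = vr/k = 30·58/4 = 1740/4 = 435.
Check integrality: r = 58 ∈ Z ✓, b = 435 ∈ Z ✓.
(These identities are necessary conditions: they determine r and b for any design with these parameters, but do not by themselves prove that one exists.)

r = 58, b = 435.


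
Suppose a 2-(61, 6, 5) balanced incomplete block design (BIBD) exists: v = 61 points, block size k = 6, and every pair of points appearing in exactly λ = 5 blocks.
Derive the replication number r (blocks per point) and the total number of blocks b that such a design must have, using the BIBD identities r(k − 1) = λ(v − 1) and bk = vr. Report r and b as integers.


Any 2-(v, k, λ) BIBD satisfies two necessary conditions:
  (i)  Each point sits in r blocks, and counting incidences through any fixed point gives r(k − 1) = λ(v − 1), so r = λ(v − 1)/(k − 1).
  (ii) Total incidences bk = vr, so b = vr/k.
Step 1: r = λ(v − 1)/(k − 1) = 5·(61 − 1)/(6 − 1) = 5·60/5 = 300/5 = 60.
Step 2: b = vr/k = 61·60/6 = 3660/6 = 610.
Check integrality: r = 60 ∈ Z ✓, b = 610 ∈ Z ✓.
(These identities are necessary conditions: they determine r and b for any design with these parameters, but do not by themselves prove that one exists.)

r = 60, b = 610.


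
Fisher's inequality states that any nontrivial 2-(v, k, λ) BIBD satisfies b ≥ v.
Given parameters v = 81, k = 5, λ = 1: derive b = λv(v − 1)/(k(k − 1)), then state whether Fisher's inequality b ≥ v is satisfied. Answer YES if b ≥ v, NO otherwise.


b = λv(v − 1)/(k(k − 1)) = 1·81·80/(5·4) = 6480/20 = 324.
Compare with v = 81: b ≥ v, so Fisher's inequality holds.

YES


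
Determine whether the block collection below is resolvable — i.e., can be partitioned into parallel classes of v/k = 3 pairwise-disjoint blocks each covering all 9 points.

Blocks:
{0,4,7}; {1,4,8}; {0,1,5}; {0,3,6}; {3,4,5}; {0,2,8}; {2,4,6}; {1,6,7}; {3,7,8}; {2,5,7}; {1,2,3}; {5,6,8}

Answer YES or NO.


v = 9, block size k = 3, number of blocks = 12.
For resolvability, blocks must partition into parallel classes of size v/k = 3.
Total blocks must therefore be a multiple of 3: 12 = 3·4 + 0 ⇒ divisible ✓.
Greedy packing gives 4 candidate class(es). Each should be a full parallel class (size 3, covers all 9 points).
  Class 1 (3 blocks): {0,4,7}; {1,2,3}; {5,6,8}. Points covered: [0, 1, 2, 3, 4, 5, 6, 7, 8].
  Class 2 (3 blocks): {1,4,8}; {0,3,6}; {2,5,7}. Points covered: [0, 1, 2, 3, 4, 5, 6, 7, 8].
  Class 3 (3 blocks): {0,1,5}; {2,4,6}; {3,7,8}. Points covered: [0, 1, 2, 3, 4, 5, 6, 7, 8].
  Class 4 (3 blocks): {3,4,5}; {0,2,8}; {1,6,7}. Points covered: [0, 1, 2, 3, 4, 5, 6, 7, 8].
All classes full (size 3)? YES. All classes cover every point? YES.
Resolvable? YES.

YES


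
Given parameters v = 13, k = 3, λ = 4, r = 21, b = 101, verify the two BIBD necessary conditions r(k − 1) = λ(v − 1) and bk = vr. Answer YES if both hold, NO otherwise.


Condition (i): r(k − 1) = 21·2 = 42; λ(v − 1) = 4·12 = 48. Match? NO.
Condition (ii): bk = 101·3 = 303; vr = 13·21 = 273. Match? NO.
Both conditions hold? NO.

NO


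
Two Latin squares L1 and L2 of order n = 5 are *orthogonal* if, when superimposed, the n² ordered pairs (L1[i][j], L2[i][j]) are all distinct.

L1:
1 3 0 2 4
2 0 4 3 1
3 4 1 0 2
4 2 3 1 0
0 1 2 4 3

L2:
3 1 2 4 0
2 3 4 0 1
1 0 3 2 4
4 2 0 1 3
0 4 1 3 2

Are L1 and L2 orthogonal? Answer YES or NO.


Form the n² = 25 superimposed pairs (L1[i][j], L2[i][j]), row by row (rows and columns indexed from 0):
row 0: (1,3) (3,1) (0,2) (2,4) (4,0)
row 1: (2,2) (0,3) (4,4) (3,0) (1,1)
row 2: (3,1) (4,0) (1,3) (0,2) (2,4)
row 3: (4,4) (2,2) (3,0) (1,1) (0,3)
row 4: (0,0) (1,4) (2,1) (4,3) (3,2)
Orthogonality requires all 25 pairs distinct.
But the pair (3,1) repeats: cell (0,1) has L1 = 3, L2 = 1, and cell (2,0) has L1 = 3, L2 = 1.
A repeated pair means some other pair never occurs (only 15 distinct pairs out of 25), so the squares are not orthogonal.
Conclusion: NO.

NO


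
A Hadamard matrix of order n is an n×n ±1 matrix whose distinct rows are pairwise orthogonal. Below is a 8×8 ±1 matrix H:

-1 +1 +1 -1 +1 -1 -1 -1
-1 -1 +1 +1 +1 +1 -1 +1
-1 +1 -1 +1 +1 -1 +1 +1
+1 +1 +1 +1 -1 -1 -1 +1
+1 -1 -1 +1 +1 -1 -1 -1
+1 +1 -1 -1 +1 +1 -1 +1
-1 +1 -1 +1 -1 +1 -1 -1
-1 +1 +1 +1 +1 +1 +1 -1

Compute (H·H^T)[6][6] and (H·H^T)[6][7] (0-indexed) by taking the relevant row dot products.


Row 6 of H: [-1, 1, -1, 1, -1, 1, -1, -1].
Row 7 of H: [-1, 1, 1, 1, 1, 1, 1, -1].
(H·H^T)[6][6] = Σ_j H[6][j]·H[6][j] = (-1)² + (1)² + (-1)² + (1)² + (-1)² + (1)² + (-1)² + (-1)² = 1 + 1 + 1 + 1 + 1 + 1 + 1 + 1 = 8.
(H·H^T)[6][7] = Σ_j H[6][j]·H[7][j] = (-1)·(-1) + (1)·(1) + (-1)·(1) + (1)·(1) + (-1)·(1) + (1)·(1) + (-1)·(1) + (-1)·(-1) = 1 + 1 + -1 + 1 + -1 + 1 + -1 + 1 = 2.
Rows 6 and 7 are not orthogonal (dot product = 2 ≠ 0), so H is not a Hadamard matrix.

(6,6) entry = 8; (6,7) entry = 2.


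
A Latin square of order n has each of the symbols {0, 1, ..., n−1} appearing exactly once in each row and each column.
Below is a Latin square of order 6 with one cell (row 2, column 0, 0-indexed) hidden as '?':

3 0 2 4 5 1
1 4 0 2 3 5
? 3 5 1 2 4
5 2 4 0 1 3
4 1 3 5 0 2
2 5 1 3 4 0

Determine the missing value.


Row 2 contains symbols [1, 2, 3, 4, 5] — missing [0].
Column 0 contains symbols [1, 2, 3, 4, 5] — missing [0].
The missing symbol must appear in both missing sets; intersection = [0].
Therefore the hidden value is 0.

Missing value = 0.


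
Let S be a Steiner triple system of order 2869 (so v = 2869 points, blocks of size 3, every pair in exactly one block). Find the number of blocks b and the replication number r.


An STS(v) is a 2-(v, 3, 1) BIBD: block size k = 3, λ = 1.
Replication: r(k − 1) = λ(v − 1) ⇒ r·2 = 2869 − 1 = 2868 ⇒ r = 1434.
Block count: bk = vr ⇒ b·3 = 2869·1434 = 4114146 ⇒ b = 1371382.
(Check via b = v(v − 1)/6 = 2869·2868/6 = 8228292/6 = 1371382.)

r = 1434, b = 1371382.


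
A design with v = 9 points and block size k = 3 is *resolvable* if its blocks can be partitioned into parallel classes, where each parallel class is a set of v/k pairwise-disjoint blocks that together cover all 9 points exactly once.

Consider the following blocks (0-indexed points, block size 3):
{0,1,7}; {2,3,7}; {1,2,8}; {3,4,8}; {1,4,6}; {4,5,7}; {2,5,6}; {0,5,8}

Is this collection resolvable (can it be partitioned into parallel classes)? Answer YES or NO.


v = 9, block size k = 3, number of blocks = 8.
For resolvability, blocks must partition into parallel classes of size v/k = 3.
Total blocks must therefore be a multiple of 3: 8 = 3·2 + 2 ⇒ not divisible ✗.
Resolvable? NO.

NO


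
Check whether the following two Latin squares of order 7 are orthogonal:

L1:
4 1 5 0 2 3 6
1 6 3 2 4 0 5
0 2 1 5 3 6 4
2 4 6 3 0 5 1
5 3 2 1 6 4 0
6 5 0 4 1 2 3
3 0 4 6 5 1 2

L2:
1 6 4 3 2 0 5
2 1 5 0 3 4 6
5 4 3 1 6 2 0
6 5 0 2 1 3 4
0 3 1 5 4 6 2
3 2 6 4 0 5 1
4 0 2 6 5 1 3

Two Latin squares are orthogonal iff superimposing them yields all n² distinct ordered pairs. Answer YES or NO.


Form the n² = 49 superimposed pairs (L1[i][j], L2[i][j]), row by row (rows and columns indexed from 0):
row 0: (4,1) (1,6) (5,4) (0,3) (2,2) (3,0) (6,5)
row 1: (1,2) (6,1) (3,5) (2,0) (4,3) (0,4) (5,6)
row 2: (0,5) (2,4) (1,3) (5,1) (3,6) (6,2) (4,0)
row 3: (2,6) (4,5) (6,0) (3,2) (0,1) (5,3) (1,4)
row 4: (5,0) (3,3) (2,1) (1,5) (6,4) (4,6) (0,2)
row 5: (6,3) (5,2) (0,6) (4,4) (1,0) (2,5) (3,1)
row 6: (3,4) (0,0) (4,2) (6,6) (5,5) (1,1) (2,3)
Orthogonality requires all 49 pairs distinct.
Check by first coordinate: for each symbol s of L1, list the L2 entries in the n cells where L1 = s; they must all differ.
  L1 = 0: L2 entries (in reading order) 3, 4, 5, 1, 2, 6, 0 — all 7 distinct ✓
  L1 = 1: L2 entries (in reading order) 6, 2, 3, 4, 5, 0, 1 — all 7 distinct ✓
  L1 = 2: L2 entries (in reading order) 2, 0, 4, 6, 1, 5, 3 — all 7 distinct ✓
  L1 = 3: L2 entries (in reading order) 0, 5, 6, 2, 3, 1, 4 — all 7 distinct ✓
  L1 = 4: L2 entries (in reading order) 1, 3, 0, 5, 6, 4, 2 — all 7 distinct ✓
  L1 = 5: L2 entries (in reading order) 4, 6, 1, 3, 0, 2, 5 — all 7 distinct ✓
  L1 = 6: L2 entries (in reading order) 5, 1, 2, 0, 4, 3, 6 — all 7 distinct ✓
Every symbol of L1 meets every symbol of L2 exactly once, so all 49 pairs are distinct (49 of 49).
Conclusion: YES.

YES


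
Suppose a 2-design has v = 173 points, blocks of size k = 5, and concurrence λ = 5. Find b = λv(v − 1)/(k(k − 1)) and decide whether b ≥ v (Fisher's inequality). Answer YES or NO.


b = λv(v − 1)/(k(k − 1)) = 5·173·172/(5·4) = 148780/20 = 7439.
Compare with v = 173: b ≥ v, so Fisher's inequality holds.

YES


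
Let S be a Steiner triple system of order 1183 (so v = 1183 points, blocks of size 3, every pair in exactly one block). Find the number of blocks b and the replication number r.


An STS(v) is a 2-(v, 3, 1) BIBD: block size k = 3, λ = 1.
Replication: r(k − 1) = λ(v − 1) ⇒ r·2 = 1183 − 1 = 1182 ⇒ r = 591.
Block count: bk = vr ⇒ b·3 = 1183·591 = 699153 ⇒ b = 233051.
(Check via b = v(v − 1)/6 = 1183·1182/6 = 1398306/6 = 233051.)

r = 591, b = 233051.


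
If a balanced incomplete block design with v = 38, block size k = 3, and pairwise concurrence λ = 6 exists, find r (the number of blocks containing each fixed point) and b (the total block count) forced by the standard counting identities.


Any 2-(v, k, λ) BIBD satisfies two necessary conditions:
  (i)  Each point sits in r blocks, and counting incidences through any fixed point gives r(k − 1) = λ(v − 1), so r = λ(v − 1)/(k − 1).
  (ii) Total incidences bk = vr, so b = vr/k.
Step 1: r = λ(v − 1)/(k − 1) = 6·(38 − 1)/(3 − 1) = 6·37/2 = 222/2 = 111.
Step 2: b = vr/k = 38·111/3 = 4218/3 = 1406.
Check integrality: r = 111 ∈ Z ✓, b = 1406 ∈ Z ✓.
(These identities are necessary conditions: they determine r and b for any design with these parameters, but do not by themselves prove that one exists.)

r = 111, b = 1406.
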